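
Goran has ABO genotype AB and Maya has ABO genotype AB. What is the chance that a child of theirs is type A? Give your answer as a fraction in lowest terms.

ABO cross AB × AB → offspring phenotypes: 1/4 A, 1/4 B, 1/2 AB.
So P(type A) = 1/4.

1/4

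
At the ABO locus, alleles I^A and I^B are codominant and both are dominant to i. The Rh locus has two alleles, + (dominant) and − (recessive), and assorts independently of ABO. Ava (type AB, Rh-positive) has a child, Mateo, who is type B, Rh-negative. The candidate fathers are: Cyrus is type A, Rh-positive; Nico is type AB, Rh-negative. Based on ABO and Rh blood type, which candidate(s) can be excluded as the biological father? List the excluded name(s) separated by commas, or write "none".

A candidate is excluded only if no genotype consistent with his phenotype could produce a type B, Rh-negative child with a type AB, Rh-positive mother.
Every candidate has at least one consistent genotype combination, so none can be excluded.

none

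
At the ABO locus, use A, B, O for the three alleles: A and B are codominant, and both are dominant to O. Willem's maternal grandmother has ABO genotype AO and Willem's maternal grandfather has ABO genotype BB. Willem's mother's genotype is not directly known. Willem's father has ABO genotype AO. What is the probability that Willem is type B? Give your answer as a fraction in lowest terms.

Willem's mother's ABO genotype from AO × BB: 1/2 AB, 1/2 BO.
Crossing each possibility with the father AO and summing P(type B): 1/2·1/4 + 1/2·1/4 = 1/4.

1/4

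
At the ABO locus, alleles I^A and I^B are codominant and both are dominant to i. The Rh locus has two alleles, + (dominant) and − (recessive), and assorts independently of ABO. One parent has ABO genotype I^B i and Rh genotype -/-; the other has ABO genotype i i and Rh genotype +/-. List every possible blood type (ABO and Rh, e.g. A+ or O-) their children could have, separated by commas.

O+, O-, B+, B-

Gametes from I^B i × i i give offspring ABO genotypes I^B i, i i, i.e. phenotypes O, B.
Rh cross -/- × +/- → phenotypes Rh+, Rh-.
Combining independently: O+, O-, B+, B-.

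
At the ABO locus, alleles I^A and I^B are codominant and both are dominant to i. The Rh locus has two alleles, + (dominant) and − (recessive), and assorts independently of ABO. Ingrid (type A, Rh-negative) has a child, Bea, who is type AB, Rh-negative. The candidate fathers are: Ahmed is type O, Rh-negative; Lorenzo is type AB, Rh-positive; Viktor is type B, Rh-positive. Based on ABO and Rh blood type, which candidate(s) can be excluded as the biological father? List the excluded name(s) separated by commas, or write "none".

Ahmed

A candidate is excluded only if no genotype consistent with his phenotype could produce a type AB, Rh-negative child with a type A, Rh-negative mother.
Ahmed (type O, Rh-): no genotype consistent with that phenotype can produce a type-AB Rh- child with a type-A mother.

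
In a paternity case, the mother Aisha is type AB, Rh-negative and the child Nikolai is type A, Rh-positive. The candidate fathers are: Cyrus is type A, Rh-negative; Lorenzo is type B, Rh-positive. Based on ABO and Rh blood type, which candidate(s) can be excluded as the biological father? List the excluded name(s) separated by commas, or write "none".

Cyrus

A candidate is excluded only if no genotype consistent with his phenotype could produce a type A, Rh-positive child with a type AB, Rh-negative mother.
Cyrus (type A, Rh-): no genotype consistent with that phenotype can produce a type-A Rh+ child with a type-AB mother.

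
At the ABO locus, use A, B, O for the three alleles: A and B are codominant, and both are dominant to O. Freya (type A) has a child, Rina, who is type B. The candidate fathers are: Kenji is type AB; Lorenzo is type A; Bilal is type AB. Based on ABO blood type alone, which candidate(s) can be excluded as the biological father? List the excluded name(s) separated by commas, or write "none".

A candidate is excluded only if no genotype consistent with his phenotype could produce a type B child with a type A mother.
Lorenzo (type A): no genotype consistent with that phenotype can produce a type-B child with a type-A mother.

Lorenzo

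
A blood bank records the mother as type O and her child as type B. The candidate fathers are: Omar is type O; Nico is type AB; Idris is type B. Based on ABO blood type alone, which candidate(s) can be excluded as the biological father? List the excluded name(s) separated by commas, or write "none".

A candidate is excluded only if no genotype consistent with his phenotype could produce a type B child with a type O mother.
Omar (type O): no genotype consistent with that phenotype can produce a type-B child with a type-O mother.

Omar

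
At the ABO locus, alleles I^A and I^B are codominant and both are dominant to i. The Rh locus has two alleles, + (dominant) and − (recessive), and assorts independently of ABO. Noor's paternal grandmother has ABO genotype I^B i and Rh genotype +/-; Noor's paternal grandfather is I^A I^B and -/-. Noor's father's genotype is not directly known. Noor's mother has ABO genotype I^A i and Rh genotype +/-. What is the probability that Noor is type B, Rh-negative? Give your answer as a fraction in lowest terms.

3/32

Noor's father's ABO genotype from I^B i × I^A I^B: 1/4 I^A I^B, 1/4 I^A i, 1/4 I^B I^B, 1/4 I^B i.
Crossing each possibility with the mother I^A i and summing P(type B): 1/4·1/4 + 1/4·0 + 1/4·1/2 + 1/4·1/4 = 1/4.
Similarly for Rh via the father's Rh distribution: P(Rh-) = 3/8.
Independent loci: 1/4 × 3/8 = 3/32.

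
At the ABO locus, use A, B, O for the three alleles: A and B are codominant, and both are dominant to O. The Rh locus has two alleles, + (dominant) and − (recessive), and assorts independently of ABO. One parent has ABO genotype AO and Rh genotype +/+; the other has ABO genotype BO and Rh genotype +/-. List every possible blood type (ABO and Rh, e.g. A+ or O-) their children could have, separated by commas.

O+, A+, B+, AB+

Gametes from AO × BO give offspring ABO genotypes AB, AO, BO, OO, i.e. phenotypes O, A, B, AB.
Rh cross +/+ × +/- → phenotypes Rh+.
Combining independently: O+, A+, B+, AB+.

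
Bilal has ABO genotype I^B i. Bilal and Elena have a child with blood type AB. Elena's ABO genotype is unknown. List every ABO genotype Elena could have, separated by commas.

For each candidate genotype of Elena, check whether crossing it with I^B i can produce every observed child phenotype.
  I^A I^A → possible child types {A, AB} ✓
  I^A I^B → possible child types {A, B, AB} ✓
  I^A i → possible child types {O, A, B, AB} ✓
  I^B I^B → possible child types {B} ✗
  I^B i → possible child types {O, B} ✗
  i i → possible child types {O, B} ✗

I^A I^A, I^A I^B, I^A i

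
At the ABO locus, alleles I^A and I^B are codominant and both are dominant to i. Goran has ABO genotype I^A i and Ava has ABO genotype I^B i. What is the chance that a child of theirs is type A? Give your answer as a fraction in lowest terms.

1/4

ABO cross I^A i × I^B i → offspring phenotypes: 1/4 O, 1/4 A, 1/4 B, 1/4 AB.
So P(type A) = 1/4.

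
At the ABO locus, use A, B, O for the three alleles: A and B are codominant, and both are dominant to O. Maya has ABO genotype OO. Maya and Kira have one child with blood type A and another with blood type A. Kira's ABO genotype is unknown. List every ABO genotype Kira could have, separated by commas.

AA, AB, AO

For each candidate genotype of Kira, check whether crossing it with OO can produce every observed child phenotype.
  AA → possible child types {A} ✓
  AB → possible child types {A, B} ✓
  AO → possible child types {O, A} ✓
  BB → possible child types {B} ✗
  BO → possible child types {O, B} ✗
  OO → possible child types {O} ✗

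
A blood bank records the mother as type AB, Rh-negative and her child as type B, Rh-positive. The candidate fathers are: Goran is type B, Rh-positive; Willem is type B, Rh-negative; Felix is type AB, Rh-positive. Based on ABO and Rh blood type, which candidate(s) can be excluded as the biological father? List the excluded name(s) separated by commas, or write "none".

A candidate is excluded only if no genotype consistent with his phenotype could produce a type B, Rh-positive child with a type AB, Rh-negative mother.
Willem (type B, Rh-): no genotype consistent with that phenotype can produce a type-B Rh+ child with a type-AB mother.

Willem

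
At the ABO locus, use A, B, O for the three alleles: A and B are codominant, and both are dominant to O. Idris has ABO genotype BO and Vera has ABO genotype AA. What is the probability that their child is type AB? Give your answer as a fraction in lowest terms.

1/2

ABO cross BO × AA → offspring phenotypes: 1/2 A, 1/2 AB.
So P(type AB) = 1/2.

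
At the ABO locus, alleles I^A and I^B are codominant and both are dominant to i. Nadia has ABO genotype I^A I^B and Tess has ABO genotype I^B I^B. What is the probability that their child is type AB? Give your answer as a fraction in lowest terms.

ABO cross I^A I^B × I^B I^B → offspring phenotypes: 1/2 B, 1/2 AB.
So P(type AB) = 1/2.

1/2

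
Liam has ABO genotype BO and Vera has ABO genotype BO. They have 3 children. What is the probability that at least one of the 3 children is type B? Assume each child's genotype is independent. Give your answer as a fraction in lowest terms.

63/64

ABO cross BO × BO → 1/4 O, 3/4 B.
So P(type B) = 3/4 per child.
P(none) = (1/4)^3 = 1/64; P(at least one) = 1 − 1/64 = 63/64.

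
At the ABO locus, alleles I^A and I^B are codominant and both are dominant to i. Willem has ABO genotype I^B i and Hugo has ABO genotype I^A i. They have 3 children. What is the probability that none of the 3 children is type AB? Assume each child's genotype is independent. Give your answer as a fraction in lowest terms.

27/64

ABO cross I^B i × I^A i → 1/4 O, 1/4 A, 1/4 B, 1/4 AB.
So P(type AB) = 1/4 per child.
P(not type AB) = 3/4 for one child; (3/4)^3 = 27/64.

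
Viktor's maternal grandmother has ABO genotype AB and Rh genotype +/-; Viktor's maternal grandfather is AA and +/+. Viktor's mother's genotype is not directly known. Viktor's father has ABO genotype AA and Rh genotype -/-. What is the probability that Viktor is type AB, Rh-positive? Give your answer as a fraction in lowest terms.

3/16

Viktor's mother's ABO genotype from AB × AA: 1/2 AA, 1/2 AB.
Crossing each possibility with the father AA and summing P(type AB): 1/2·0 + 1/2·1/2 = 1/4.
Similarly for Rh via the mother's Rh distribution: P(Rh+) = 3/4.
Independent loci: 1/4 × 3/4 = 3/16.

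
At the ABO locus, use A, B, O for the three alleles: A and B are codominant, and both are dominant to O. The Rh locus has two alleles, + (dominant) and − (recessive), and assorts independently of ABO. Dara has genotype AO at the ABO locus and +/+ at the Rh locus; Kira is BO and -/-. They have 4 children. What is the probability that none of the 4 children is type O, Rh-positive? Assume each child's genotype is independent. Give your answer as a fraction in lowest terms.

81/256

ABO cross AO × BO → 1/4 O, 1/4 A, 1/4 B, 1/4 AB.
Rh cross +/+ × -/- → 1 Rh+; so P(type O, Rh-positive) = 1/4 × 1 = 1/4 per child.
P(not type O, Rh-positive) = 3/4 for one child; (3/4)^4 = 81/256.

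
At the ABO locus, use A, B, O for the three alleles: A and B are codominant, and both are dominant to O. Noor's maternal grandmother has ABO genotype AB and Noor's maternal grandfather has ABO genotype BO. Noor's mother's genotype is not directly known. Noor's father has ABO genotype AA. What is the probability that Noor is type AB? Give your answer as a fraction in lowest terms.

1/2

Noor's mother's ABO genotype from AB × BO: 1/4 AB, 1/4 AO, 1/4 BB, 1/4 BO.
Crossing each possibility with the father AA and summing P(type AB): 1/4·1/2 + 1/4·0 + 1/4·1 + 1/4·1/2 = 1/2.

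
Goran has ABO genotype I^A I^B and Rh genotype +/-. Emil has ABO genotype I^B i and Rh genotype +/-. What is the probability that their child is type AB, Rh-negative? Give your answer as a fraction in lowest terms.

ABO cross I^A I^B × I^B i → offspring phenotypes: 1/4 A, 1/2 B, 1/4 AB.
Rh cross +/- × +/- → 3/4 Rh+, 1/4 Rh-.
Independent loci: P(type AB, Rh-negative) = 1/4 × 1/4 = 1/16.

1/16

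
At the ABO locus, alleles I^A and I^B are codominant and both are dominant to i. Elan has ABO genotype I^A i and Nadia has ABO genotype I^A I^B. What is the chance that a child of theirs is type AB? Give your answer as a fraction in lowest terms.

1/4

ABO cross I^A i × I^A I^B → offspring phenotypes: 1/2 A, 1/4 B, 1/4 AB.
So P(type AB) = 1/4.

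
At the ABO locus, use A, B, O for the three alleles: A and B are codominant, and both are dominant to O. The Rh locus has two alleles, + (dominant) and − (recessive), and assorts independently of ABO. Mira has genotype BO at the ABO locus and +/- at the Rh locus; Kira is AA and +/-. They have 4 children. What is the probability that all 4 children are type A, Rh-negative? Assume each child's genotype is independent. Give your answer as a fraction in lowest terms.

1/4096

ABO cross BO × AA → 1/2 A, 1/2 AB.
Rh cross +/- × +/- → 3/4 Rh+, 1/4 Rh-; so P(type A, Rh-negative) = 1/2 × 1/4 = 1/8 per child.
All 4 independent: (1/8)^4 = 1/4096.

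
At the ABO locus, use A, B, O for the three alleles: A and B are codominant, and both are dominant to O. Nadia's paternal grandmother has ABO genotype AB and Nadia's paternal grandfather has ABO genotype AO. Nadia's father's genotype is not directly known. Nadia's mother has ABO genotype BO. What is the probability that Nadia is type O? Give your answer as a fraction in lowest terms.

Nadia's father's ABO genotype from AB × AO: 1/4 AA, 1/4 AB, 1/4 AO, 1/4 BO.
Crossing each possibility with the mother BO and summing P(type O): 1/4·0 + 1/4·0 + 1/4·1/4 + 1/4·1/4 = 1/8.

1/8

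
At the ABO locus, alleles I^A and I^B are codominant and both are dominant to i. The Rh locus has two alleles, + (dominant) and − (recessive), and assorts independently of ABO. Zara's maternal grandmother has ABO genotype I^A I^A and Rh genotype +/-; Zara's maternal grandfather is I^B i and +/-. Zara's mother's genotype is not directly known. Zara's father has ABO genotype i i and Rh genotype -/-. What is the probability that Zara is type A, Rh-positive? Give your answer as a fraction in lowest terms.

Zara's mother's ABO genotype from I^A I^A × I^B i: 1/2 I^A I^B, 1/2 I^A i.
Crossing each possibility with the father i i and summing P(type A): 1/2·1/2 + 1/2·1/2 = 1/2.
Similarly for Rh via the mother's Rh distribution: P(Rh+) = 1/2.
Independent loci: 1/2 × 1/2 = 1/4.

1/4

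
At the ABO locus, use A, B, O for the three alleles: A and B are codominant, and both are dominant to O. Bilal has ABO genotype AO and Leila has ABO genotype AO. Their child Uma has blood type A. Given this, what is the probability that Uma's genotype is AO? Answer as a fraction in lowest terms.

2/3

Cross AO × AO → 1/4 AA, 1/2 AO, 1/4 OO.
Type-A genotypes among offspring: AA (1/4), AO (1/2); total 3/4.
P(AO | type A) = (1/2) / (3/4) = 2/3.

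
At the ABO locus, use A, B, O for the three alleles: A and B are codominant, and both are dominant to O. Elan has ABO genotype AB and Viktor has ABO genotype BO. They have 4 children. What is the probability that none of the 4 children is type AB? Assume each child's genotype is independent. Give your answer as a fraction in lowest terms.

ABO cross AB × BO → 1/4 A, 1/2 B, 1/4 AB.
So P(type AB) = 1/4 per child.
P(not type AB) = 3/4 for one child; (3/4)^4 = 81/256.

81/256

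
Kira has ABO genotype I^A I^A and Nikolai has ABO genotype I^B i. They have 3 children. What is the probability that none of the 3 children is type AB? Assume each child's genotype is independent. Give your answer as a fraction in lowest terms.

ABO cross I^A I^A × I^B i → 1/2 A, 1/2 AB.
So P(type AB) = 1/2 per child.
P(not type AB) = 1/2 for one child; (1/2)^3 = 1/8.

1/8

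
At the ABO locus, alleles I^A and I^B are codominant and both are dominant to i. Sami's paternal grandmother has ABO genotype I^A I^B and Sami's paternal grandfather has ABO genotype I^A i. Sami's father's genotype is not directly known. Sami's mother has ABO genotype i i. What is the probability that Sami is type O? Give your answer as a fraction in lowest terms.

Sami's father's ABO genotype from I^A I^B × I^A i: 1/4 I^A I^A, 1/4 I^A I^B, 1/4 I^A i, 1/4 I^B i.
Crossing each possibility with the mother i i and summing P(type O): 1/4·0 + 1/4·0 + 1/4·1/2 + 1/4·1/2 = 1/4.

1/4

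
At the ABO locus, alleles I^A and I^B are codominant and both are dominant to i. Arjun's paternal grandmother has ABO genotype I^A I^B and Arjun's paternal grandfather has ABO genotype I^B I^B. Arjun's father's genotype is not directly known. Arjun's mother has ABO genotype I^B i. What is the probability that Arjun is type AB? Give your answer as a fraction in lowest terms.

Arjun's father's ABO genotype from I^A I^B × I^B I^B: 1/2 I^A I^B, 1/2 I^B I^B.
Crossing each possibility with the mother I^B i and summing P(type AB): 1/2·1/4 + 1/2·0 = 1/8.

1/8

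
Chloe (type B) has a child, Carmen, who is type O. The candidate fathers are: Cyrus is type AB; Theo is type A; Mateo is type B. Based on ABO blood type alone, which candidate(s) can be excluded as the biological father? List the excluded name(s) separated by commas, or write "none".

A candidate is excluded only if no genotype consistent with his phenotype could produce a type O child with a type B mother.
Cyrus (type AB): no genotype consistent with that phenotype can produce a type-O child with a type-B mother.

Cyrus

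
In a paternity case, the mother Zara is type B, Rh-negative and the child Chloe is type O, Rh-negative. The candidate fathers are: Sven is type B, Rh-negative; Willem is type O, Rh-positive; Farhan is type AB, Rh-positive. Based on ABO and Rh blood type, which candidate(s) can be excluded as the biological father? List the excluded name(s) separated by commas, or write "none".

A candidate is excluded only if no genotype consistent with his phenotype could produce a type O, Rh-negative child with a type B, Rh-negative mother.
Farhan (type AB, Rh+): no genotype consistent with that phenotype can produce a type-O Rh- child with a type-B mother.

Farhan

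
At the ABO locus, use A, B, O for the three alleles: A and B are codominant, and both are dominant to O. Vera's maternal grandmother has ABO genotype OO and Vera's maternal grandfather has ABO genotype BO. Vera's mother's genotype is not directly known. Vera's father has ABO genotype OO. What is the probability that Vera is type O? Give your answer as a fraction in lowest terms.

3/4

Vera's mother's ABO genotype from OO × BO: 1/2 BO, 1/2 OO.
Crossing each possibility with the father OO and summing P(type O): 1/2·1/2 + 1/2·1 = 3/4.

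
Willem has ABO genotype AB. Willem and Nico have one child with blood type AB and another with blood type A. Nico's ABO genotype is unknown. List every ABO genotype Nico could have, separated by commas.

AA, AB, AO, BO

For each candidate genotype of Nico, check whether crossing it with AB can produce every observed child phenotype.
  AA → possible child types {A, AB} ✓
  AB → possible child types {A, B, AB} ✓
  AO → possible child types {A, B, AB} ✓
  BB → possible child types {B, AB} ✗
  BO → possible child types {A, B, AB} ✓
  OO → possible child types {A, B} ✗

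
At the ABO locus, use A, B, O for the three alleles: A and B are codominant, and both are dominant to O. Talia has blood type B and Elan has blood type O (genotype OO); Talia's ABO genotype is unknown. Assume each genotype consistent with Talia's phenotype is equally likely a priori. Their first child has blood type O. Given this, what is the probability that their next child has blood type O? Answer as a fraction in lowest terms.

Possible genotypes: Talia ∈ {BB, BO}; Elan ∈ {OO}.
Weight each parental genotype pair by prior × P(type-O child):
  BO × OO: posterior weight 1; P(next child type O) = 1/2.
Weighted sum = 1/2.

1/2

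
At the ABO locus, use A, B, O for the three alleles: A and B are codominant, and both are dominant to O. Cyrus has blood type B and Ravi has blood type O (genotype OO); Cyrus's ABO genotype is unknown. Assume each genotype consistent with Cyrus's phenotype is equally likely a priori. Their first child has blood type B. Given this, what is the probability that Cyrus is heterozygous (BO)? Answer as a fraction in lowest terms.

1/3

Possible genotypes: Cyrus ∈ {BB, BO}; Ravi ∈ {OO}.
Weight each parental genotype pair by prior × P(type-B child):
  BB × OO: posterior weight 2/3.
  BO × OO: posterior weight 1/3.
Sum the posterior weight over pairs where Cyrus is BO: 1/3.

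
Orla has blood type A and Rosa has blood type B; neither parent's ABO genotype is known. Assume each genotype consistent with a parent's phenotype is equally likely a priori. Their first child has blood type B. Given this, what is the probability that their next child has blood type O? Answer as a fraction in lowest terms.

Possible genotypes: Orla ∈ {AA, AO}; Rosa ∈ {BB, BO}.
Weight each parental genotype pair by prior × P(type-B child):
  AO × BB: posterior weight 2/3; P(next child type O) = 0.
  AO × BO: posterior weight 1/3; P(next child type O) = 1/4.
Weighted sum = 1/12.

1/12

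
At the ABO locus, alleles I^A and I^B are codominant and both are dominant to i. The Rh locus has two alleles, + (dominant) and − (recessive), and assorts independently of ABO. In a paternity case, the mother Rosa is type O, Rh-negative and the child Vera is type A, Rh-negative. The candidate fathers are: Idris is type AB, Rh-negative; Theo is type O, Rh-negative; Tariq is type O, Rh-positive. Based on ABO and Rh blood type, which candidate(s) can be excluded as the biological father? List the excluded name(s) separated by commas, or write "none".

Theo, Tariq

A candidate is excluded only if no genotype consistent with his phenotype could produce a type A, Rh-negative child with a type O, Rh-negative mother.
Theo (type O, Rh-): no genotype consistent with that phenotype can produce a type-A Rh- child with a type-O mother.
Tariq (type O, Rh+): no genotype consistent with that phenotype can produce a type-A Rh- child with a type-O mother.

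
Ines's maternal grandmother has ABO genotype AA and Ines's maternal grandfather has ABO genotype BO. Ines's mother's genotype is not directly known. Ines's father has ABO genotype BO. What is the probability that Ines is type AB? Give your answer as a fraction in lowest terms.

Ines's mother's ABO genotype from AA × BO: 1/2 AB, 1/2 AO.
Crossing each possibility with the father BO and summing P(type AB): 1/2·1/4 + 1/2·1/4 = 1/4.

1/4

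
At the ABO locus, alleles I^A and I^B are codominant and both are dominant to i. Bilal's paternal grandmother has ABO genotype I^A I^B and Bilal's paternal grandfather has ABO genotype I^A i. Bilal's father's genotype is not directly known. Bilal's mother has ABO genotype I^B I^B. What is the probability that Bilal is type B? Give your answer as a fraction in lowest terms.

1/2

Bilal's father's ABO genotype from I^A I^B × I^A i: 1/4 I^A I^A, 1/4 I^A I^B, 1/4 I^A i, 1/4 I^B i.
Crossing each possibility with the mother I^B I^B and summing P(type B): 1/4·0 + 1/4·1/2 + 1/4·1/2 + 1/4·1 = 1/2.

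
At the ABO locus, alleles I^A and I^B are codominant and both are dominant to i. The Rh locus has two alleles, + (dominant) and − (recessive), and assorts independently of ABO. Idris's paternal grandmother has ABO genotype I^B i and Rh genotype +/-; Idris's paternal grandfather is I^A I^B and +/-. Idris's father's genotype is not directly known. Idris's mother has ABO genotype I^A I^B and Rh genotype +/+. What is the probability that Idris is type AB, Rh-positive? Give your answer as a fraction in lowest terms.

Idris's father's ABO genotype from I^B i × I^A I^B: 1/4 I^A I^B, 1/4 I^A i, 1/4 I^B I^B, 1/4 I^B i.
Crossing each possibility with the mother I^A I^B and summing P(type AB): 1/4·1/2 + 1/4·1/4 + 1/4·1/2 + 1/4·1/4 = 3/8.
Similarly for Rh via the father's Rh distribution: P(Rh+) = 1.
Independent loci: 3/8 × 1 = 3/8.

3/8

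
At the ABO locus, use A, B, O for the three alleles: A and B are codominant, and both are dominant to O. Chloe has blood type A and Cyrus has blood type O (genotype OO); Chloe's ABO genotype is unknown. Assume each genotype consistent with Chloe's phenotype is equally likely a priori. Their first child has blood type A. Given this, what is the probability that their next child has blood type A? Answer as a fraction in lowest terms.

Possible genotypes: Chloe ∈ {AA, AO}; Cyrus ∈ {OO}.
Weight each parental genotype pair by prior × P(type-A child):
  AA × OO: posterior weight 2/3; P(next child type A) = 1.
  AO × OO: posterior weight 1/3; P(next child type A) = 1/2.
Weighted sum = 5/6.

5/6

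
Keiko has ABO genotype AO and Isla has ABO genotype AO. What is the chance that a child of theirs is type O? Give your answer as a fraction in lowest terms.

ABO cross AO × AO → offspring phenotypes: 1/4 O, 3/4 A.
So P(type O) = 1/4.

1/4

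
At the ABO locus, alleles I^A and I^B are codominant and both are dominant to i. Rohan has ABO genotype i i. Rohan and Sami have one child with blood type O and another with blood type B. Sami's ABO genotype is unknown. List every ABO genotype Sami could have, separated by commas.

For each candidate genotype of Sami, check whether crossing it with i i can produce every observed child phenotype.
  I^A I^A → possible child types {A} ✗
  I^A I^B → possible child types {A, B} ✗
  I^A i → possible child types {O, A} ✗
  I^B I^B → possible child types {B} ✗
  I^B i → possible child types {O, B} ✓
  i i → possible child types {O} ✗

I^B i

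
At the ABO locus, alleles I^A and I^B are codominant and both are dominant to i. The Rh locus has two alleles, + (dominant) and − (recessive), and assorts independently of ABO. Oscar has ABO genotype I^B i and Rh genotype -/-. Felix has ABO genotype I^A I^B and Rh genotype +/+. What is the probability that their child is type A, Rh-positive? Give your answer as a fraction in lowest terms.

ABO cross I^B i × I^A I^B → offspring phenotypes: 1/4 A, 1/2 B, 1/4 AB.
Rh cross -/- × +/+ → 1 Rh+.
Independent loci: P(type A, Rh-positive) = 1/4 × 1 = 1/4.

1/4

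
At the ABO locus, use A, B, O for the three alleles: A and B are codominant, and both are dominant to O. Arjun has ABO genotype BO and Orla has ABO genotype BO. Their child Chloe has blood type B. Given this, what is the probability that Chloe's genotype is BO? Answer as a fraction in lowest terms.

Cross BO × BO → 1/4 BB, 1/2 BO, 1/4 OO.
Type-B genotypes among offspring: BB (1/4), BO (1/2); total 3/4.
P(BO | type B) = (1/2) / (3/4) = 2/3.

2/3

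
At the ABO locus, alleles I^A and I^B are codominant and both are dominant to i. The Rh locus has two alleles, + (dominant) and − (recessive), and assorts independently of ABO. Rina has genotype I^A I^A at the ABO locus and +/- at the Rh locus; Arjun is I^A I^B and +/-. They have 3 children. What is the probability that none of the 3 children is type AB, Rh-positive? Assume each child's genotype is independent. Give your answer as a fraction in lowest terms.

ABO cross I^A I^A × I^A I^B → 1/2 A, 1/2 AB.
Rh cross +/- × +/- → 3/4 Rh+, 1/4 Rh-; so P(type AB, Rh-positive) = 1/2 × 3/4 = 3/8 per child.
P(not type AB, Rh-positive) = 5/8 for one child; (5/8)^3 = 125/512.

125/512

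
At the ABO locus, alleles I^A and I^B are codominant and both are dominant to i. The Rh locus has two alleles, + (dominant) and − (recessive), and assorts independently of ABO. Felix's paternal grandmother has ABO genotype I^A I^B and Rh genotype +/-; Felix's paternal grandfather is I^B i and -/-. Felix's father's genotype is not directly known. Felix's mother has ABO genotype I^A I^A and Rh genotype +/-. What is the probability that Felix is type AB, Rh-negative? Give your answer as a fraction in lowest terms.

3/16

Felix's father's ABO genotype from I^A I^B × I^B i: 1/4 I^A I^B, 1/4 I^A i, 1/4 I^B I^B, 1/4 I^B i.
Crossing each possibility with the mother I^A I^A and summing P(type AB): 1/4·1/2 + 1/4·0 + 1/4·1 + 1/4·1/2 = 1/2.
Similarly for Rh via the father's Rh distribution: P(Rh-) = 3/8.
Independent loci: 1/2 × 3/8 = 3/16.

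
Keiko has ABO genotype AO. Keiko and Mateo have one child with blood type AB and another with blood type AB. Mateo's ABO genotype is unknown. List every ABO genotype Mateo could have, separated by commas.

AB, BB, BO

For each candidate genotype of Mateo, check whether crossing it with AO can produce every observed child phenotype.
  AA → possible child types {A} ✗
  AB → possible child types {A, B, AB} ✓
  AO → possible child types {O, A} ✗
  BB → possible child types {B, AB} ✓
  BO → possible child types {O, A, B, AB} ✓
  OO → possible child types {O, A} ✗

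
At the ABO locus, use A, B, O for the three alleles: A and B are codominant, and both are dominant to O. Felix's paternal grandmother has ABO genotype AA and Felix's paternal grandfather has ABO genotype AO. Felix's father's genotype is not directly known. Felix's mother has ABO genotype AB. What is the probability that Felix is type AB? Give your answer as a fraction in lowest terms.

Felix's father's ABO genotype from AA × AO: 1/2 AA, 1/2 AO.
Crossing each possibility with the mother AB and summing P(type AB): 1/2·1/2 + 1/2·1/4 = 3/8.

3/8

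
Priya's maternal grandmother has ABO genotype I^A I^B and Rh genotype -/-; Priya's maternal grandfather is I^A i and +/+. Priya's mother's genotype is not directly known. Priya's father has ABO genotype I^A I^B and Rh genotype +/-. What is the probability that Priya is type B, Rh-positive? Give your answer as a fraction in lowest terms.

3/16

Priya's mother's ABO genotype from I^A I^B × I^A i: 1/4 I^A I^A, 1/4 I^A I^B, 1/4 I^A i, 1/4 I^B i.
Crossing each possibility with the father I^A I^B and summing P(type B): 1/4·0 + 1/4·1/4 + 1/4·1/4 + 1/4·1/2 = 1/4.
Similarly for Rh via the mother's Rh distribution: P(Rh+) = 3/4.
Independent loci: 1/4 × 3/4 = 3/16.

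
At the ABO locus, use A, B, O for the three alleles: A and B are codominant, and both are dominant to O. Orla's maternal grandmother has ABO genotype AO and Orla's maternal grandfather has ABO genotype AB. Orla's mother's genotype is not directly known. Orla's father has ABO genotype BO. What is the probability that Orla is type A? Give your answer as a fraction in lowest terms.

1/4

Orla's mother's ABO genotype from AO × AB: 1/4 AA, 1/4 AB, 1/4 AO, 1/4 BO.
Crossing each possibility with the father BO and summing P(type A): 1/4·1/2 + 1/4·1/4 + 1/4·1/4 + 1/4·0 = 1/4.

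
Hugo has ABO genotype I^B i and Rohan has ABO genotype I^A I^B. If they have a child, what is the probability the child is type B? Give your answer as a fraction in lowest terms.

1/2

ABO cross I^B i × I^A I^B → offspring phenotypes: 1/4 A, 1/2 B, 1/4 AB.
So P(type B) = 1/2.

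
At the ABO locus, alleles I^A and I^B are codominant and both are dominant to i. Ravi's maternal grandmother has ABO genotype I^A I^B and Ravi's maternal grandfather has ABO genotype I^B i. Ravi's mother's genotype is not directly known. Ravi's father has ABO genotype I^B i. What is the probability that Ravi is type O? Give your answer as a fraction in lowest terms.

Ravi's mother's ABO genotype from I^A I^B × I^B i: 1/4 I^A I^B, 1/4 I^A i, 1/4 I^B I^B, 1/4 I^B i.
Crossing each possibility with the father I^B i and summing P(type O): 1/4·0 + 1/4·1/4 + 1/4·0 + 1/4·1/4 = 1/8.

1/8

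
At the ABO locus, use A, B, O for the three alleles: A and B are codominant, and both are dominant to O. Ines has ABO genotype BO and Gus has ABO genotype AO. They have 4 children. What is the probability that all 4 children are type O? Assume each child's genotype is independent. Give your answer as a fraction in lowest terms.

ABO cross BO × AO → 1/4 O, 1/4 A, 1/4 B, 1/4 AB.
So P(type O) = 1/4 per child.
All 4 independent: (1/4)^4 = 1/256.

1/256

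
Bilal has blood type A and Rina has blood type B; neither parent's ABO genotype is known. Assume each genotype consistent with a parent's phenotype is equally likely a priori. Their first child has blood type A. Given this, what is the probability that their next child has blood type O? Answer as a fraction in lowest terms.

Possible genotypes: Bilal ∈ {AA, AO}; Rina ∈ {BB, BO}.
Weight each parental genotype pair by prior × P(type-A child):
  AA × BO: posterior weight 2/3; P(next child type O) = 0.
  AO × BO: posterior weight 1/3; P(next child type O) = 1/4.
Weighted sum = 1/12.

1/12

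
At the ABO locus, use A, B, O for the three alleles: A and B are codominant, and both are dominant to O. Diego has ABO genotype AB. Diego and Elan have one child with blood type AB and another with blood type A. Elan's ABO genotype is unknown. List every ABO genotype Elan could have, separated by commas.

AA, AB, AO, BO

For each candidate genotype of Elan, check whether crossing it with AB can produce every observed child phenotype.
  AA → possible child types {A, AB} ✓
  AB → possible child types {A, B, AB} ✓
  AO → possible child types {A, B, AB} ✓
  BB → possible child types {B, AB} ✗
  BO → possible child types {A, B, AB} ✓
  OO → possible child types {A, B} ✗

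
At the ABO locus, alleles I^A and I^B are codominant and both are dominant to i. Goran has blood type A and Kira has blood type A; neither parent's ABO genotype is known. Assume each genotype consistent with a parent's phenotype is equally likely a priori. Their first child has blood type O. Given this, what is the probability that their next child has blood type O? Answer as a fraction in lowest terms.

1/4

Possible genotypes: Goran ∈ {I^A I^A, I^A i}; Kira ∈ {I^A I^A, I^A i}.
Weight each parental genotype pair by prior × P(type-O child):
  I^A i × I^A i: posterior weight 1; P(next child type O) = 1/4.
Weighted sum = 1/4.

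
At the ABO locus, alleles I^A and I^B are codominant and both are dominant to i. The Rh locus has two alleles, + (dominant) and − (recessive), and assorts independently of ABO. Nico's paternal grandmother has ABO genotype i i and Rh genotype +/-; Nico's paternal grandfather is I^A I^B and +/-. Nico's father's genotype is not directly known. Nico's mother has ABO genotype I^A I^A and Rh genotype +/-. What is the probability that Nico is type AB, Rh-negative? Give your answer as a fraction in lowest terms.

Nico's father's ABO genotype from i i × I^A I^B: 1/2 I^A i, 1/2 I^B i.
Crossing each possibility with the mother I^A I^A and summing P(type AB): 1/2·0 + 1/2·1/2 = 1/4.
Similarly for Rh via the father's Rh distribution: P(Rh-) = 1/4.
Independent loci: 1/4 × 1/4 = 1/16.

1/16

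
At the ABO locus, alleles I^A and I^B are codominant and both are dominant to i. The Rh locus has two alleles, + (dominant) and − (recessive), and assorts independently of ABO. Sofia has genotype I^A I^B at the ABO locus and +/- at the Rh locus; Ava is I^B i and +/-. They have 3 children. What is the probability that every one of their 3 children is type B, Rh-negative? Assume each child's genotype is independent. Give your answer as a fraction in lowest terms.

1/512

ABO cross I^A I^B × I^B i → 1/4 A, 1/2 B, 1/4 AB.
Rh cross +/- × +/- → 3/4 Rh+, 1/4 Rh-; so P(type B, Rh-negative) = 1/2 × 1/4 = 1/8 per child.
All 3 independent: (1/8)^3 = 1/512.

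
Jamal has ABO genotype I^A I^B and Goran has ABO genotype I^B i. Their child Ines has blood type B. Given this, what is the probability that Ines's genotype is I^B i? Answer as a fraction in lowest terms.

1/2

Cross I^A I^B × I^B i → 1/4 I^A I^B, 1/4 I^A i, 1/4 I^B I^B, 1/4 I^B i.
Type-B genotypes among offspring: I^B I^B (1/4), I^B i (1/4); total 1/2.
P(I^B i | type B) = (1/4) / (1/2) = 1/2.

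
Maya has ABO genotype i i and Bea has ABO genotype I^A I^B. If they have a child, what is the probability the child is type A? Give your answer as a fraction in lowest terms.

ABO cross i i × I^A I^B → offspring phenotypes: 1/2 A, 1/2 B.
So P(type A) = 1/2.

1/2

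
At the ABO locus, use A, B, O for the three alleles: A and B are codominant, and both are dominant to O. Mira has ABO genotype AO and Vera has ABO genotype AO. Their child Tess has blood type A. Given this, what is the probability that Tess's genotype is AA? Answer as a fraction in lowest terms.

Cross AO × AO → 1/4 AA, 1/2 AO, 1/4 OO.
Type-A genotypes among offspring: AA (1/4), AO (1/2); total 3/4.
P(AA | type A) = (1/4) / (3/4) = 1/3.

1/3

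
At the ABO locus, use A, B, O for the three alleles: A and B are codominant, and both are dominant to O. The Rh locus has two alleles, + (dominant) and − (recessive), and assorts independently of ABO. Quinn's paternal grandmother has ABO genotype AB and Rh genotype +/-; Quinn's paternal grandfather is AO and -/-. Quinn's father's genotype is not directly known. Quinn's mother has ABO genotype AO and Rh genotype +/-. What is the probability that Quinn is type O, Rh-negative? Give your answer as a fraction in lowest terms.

3/64

Quinn's father's ABO genotype from AB × AO: 1/4 AA, 1/4 AB, 1/4 AO, 1/4 BO.
Crossing each possibility with the mother AO and summing P(type O): 1/4·0 + 1/4·0 + 1/4·1/4 + 1/4·1/4 = 1/8.
Similarly for Rh via the father's Rh distribution: P(Rh-) = 3/8.
Independent loci: 1/8 × 3/8 = 3/64.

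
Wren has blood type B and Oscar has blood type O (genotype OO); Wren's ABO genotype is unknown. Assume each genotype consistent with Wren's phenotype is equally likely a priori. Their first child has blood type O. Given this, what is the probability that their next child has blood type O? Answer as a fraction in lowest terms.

1/2

Possible genotypes: Wren ∈ {BB, BO}; Oscar ∈ {OO}.
Weight each parental genotype pair by prior × P(type-O child):
  BO × OO: posterior weight 1; P(next child type O) = 1/2.
Weighted sum = 1/2.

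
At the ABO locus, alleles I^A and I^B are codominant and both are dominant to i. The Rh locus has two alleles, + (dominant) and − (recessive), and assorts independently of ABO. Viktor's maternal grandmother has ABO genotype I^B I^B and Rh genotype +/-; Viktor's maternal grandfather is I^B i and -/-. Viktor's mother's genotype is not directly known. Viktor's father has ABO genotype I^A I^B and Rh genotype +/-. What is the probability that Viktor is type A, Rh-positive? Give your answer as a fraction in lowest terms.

5/64

Viktor's mother's ABO genotype from I^B I^B × I^B i: 1/2 I^B I^B, 1/2 I^B i.
Crossing each possibility with the father I^A I^B and summing P(type A): 1/2·0 + 1/2·1/4 = 1/8.
Similarly for Rh via the mother's Rh distribution: P(Rh+) = 5/8.
Independent loci: 1/8 × 5/8 = 5/64.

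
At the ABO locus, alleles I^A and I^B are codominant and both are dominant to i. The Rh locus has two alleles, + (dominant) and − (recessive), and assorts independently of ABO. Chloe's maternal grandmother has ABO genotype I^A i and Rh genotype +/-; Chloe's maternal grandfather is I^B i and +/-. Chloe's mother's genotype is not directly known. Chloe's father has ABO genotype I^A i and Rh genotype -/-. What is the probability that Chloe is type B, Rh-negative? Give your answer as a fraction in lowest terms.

1/16

Chloe's mother's ABO genotype from I^A i × I^B i: 1/4 I^A I^B, 1/4 I^A i, 1/4 I^B i, 1/4 i i.
Crossing each possibility with the father I^A i and summing P(type B): 1/4·1/4 + 1/4·0 + 1/4·1/4 + 1/4·0 = 1/8.
Similarly for Rh via the mother's Rh distribution: P(Rh-) = 1/2.
Independent loci: 1/8 × 1/2 = 1/16.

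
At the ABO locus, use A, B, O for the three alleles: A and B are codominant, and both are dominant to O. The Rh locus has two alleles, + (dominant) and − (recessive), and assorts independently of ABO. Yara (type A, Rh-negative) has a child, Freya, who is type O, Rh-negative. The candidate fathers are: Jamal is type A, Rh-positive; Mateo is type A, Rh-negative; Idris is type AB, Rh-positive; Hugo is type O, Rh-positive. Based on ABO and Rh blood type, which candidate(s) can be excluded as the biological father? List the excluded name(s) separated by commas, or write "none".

A candidate is excluded only if no genotype consistent with his phenotype could produce a type O, Rh-negative child with a type A, Rh-negative mother.
Idris (type AB, Rh+): no genotype consistent with that phenotype can produce a type-O Rh- child with a type-A mother.

Idris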